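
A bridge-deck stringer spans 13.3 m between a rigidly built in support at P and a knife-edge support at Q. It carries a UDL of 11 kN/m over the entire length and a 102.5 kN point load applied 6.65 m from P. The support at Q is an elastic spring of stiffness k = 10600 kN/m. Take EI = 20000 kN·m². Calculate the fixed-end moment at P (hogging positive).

Choose R_Q as the redundant. The primary structure is the cantilever fixed at P.
Free-end deflection of the primary structure under the applied loading (downward +):
  UDL 11: wL⁴/(8EI) = 43024/EI
  point load 102.5 at a = 6.65: Pa²(3L − a)/(6EI) = 25119/EI
  δ_0 = 68143/EI
Tip deflection under a unit load at Q: L³/(3EI) = 784.2/EI.
With EI = 20000 kN·m²: δ_0 = 3.4072 m and δ_{QQ} = 0.039211 m/kN.
Compatibility — the spring shortens by R_Q/k under the reaction it provides: δ_0 − R_Q·δ_{QQ} = R_Q/k. With 1/k = 0.000094 m/kN, R_Q = δ_0 / (δ_{QQ} + 1/k) = 3.4072 / (0.039211 + 0.000094) = 86.69 kN.
Moment equilibrium about P: M_P = Σ(load moments about P) − R_Q·L = 1655 − 86.69×13.3 = 501.6 kN·m.

M_P = 501.6 kN·m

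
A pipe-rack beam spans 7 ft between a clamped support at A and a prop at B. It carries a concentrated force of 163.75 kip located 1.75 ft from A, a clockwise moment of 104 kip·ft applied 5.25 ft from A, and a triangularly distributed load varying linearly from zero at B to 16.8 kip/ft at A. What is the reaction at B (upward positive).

Choose R_B as the redundant. The primary structure is the cantilever fixed at A.
Deflection at B on the released cantilever, summing each load's contribution:
  point load 163.75 at a = 1.75: Pa²(3L − a)/(6EI) = 1609/EI
  clockwise couple 104 at a = 5.25: M₀a(2L − a)/(2EI) = 2389/EI
  triangular load, peak 16.8 at the fixed end: w₀L⁴/(30EI) = 1345/EI
  δ_0 = 5342/EI
Tip deflection under a unit load at B: L³/(3EI) = 114.3/EI.
Compatibility at B: δ_0 − R_B·δ_{BB} = 0, so R_B = 5342/114.3 = 46.73 kip.

R_B = 46.73 kip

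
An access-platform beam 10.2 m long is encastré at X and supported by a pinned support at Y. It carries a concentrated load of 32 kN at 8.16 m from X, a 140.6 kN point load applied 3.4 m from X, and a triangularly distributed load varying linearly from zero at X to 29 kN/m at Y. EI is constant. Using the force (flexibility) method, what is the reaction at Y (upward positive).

Release the roller at Y. Primary structure: cantilever fixed at X.
Downward deflection at the released point Y due to the loads:
  point load 32 at a = 8.16: Pa²(3L − a)/(6EI) = 7969/EI
  point load 140.6 at a = 3.4: Pa²(3L − a)/(6EI) = 7368/EI
  triangular load, peak 29 at the free end: 11w₀L⁴/(120EI) = 28775/EI
  δ_0 = 44112/EI
Tip deflection under a unit load at Y: L³/(3EI) = 353.7/EI.
Compatibility at Y: δ_0 − R_Y·δ_{YY} = 0, so R_Y = 44112/353.7 = 124.7 kN.

R_Y = 124.7 kN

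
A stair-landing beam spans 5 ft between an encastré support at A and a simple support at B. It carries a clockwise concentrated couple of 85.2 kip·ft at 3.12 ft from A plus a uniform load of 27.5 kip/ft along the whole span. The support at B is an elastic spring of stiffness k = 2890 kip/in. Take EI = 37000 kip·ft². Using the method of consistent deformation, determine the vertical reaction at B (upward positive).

R_B = 71.67 kip

Remove the prop at B; the released (primary) structure is a cantilever built in at A.
Free-end deflection of the primary structure under the applied loading (downward +):
  clockwise couple 85.2 at a = 3.12: M₀a(2L − a)/(2EI) = 914.4/EI
  UDL 27.5: wL⁴/(8EI) = 2148/EI
  δ_0 = 3063/EI
Flexibility coefficient — unit upward force at B: δ_{BB} = L³/(3EI) = 41.67/EI.
With EI = 37000 kip·ft²: δ_0 = 0.08278 ft and δ_{BB} = 0.001126 ft/kip.
Compatibility — the spring shortens by R_B/k under the reaction it provides: δ_0 − R_B·δ_{BB} = R_B/k. With 1/k = 1/(2890×12) ft/kip = 0.000029 ft/kip, R_B = δ_0 / (δ_{BB} + 1/k) = 0.08278 / (0.001126 + 0.000029) = 71.67 kip.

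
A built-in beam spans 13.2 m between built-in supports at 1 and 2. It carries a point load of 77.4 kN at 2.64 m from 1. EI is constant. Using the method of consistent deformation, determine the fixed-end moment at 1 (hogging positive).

M_1 = 130.8 kN·m

Release both end moments; the primary structure is a simply-supported span 12 with redundants M_1 and M_2.
End rotations of the released simple span under the applied load (×1/EI):
  at 1: point load 77.4 at a = 2.64: Pab(L + b)/(6LEI) = 647.3/EI
  at 2: point load 77.4 at a = 2.64: Pab(L + a)/(6LEI) = 431.6/EI
  θ_10 = 647.3/EI,  θ_20 = 431.6/EI
Flexibility coefficients: a unit moment at one end gives L/(3EI) there and L/(6EI) at the far end, so f₁₁ = f₂₂ = 4.4/EI and f₁₂ = f₂₁ = 2.2/EI.
Compatibility — zero rotation at each built-in end:
  4.4 M_1 + 2.2 M_2 = 647.3
  2.2 M_1 + 4.4 M_2 = 431.6
Solving the pair gives M_1 = 130.8 kN·m and M_2 = 32.69 kN·m (hogging).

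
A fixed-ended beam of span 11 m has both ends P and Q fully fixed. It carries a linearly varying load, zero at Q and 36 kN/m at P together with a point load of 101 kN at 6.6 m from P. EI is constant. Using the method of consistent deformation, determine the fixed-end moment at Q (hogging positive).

M_Q = 305.2 kN·m

Take the two fixed-end moments M_P, M_Q as redundants; the released structure is the simple span PQ.
On the primary (simply-supported) span, the end slopes from the loading are:
  at P: triangular load, peak 36: w₀L³/(45EI) = 1065/EI
  at Q: triangular load, peak 36: 7w₀L³/(360EI) = 931.7/EI
  at P: point load 101 at a = 6.6: Pab(L + b)/(6LEI) = 684.4/EI
  at Q: point load 101 at a = 6.6: Pab(L + a)/(6LEI) = 782.1/EI
  θ_P0 = 1749/EI,  θ_Q0 = 1714/EI
Flexibility coefficients: a unit moment at one end gives L/(3EI) there and L/(6EI) at the far end, so f₁₁ = f₂₂ = 3.667/EI and f₁₂ = f₂₁ = 1.833/EI.
Compatibility — zero rotation at each built-in end:
  3.667 M_P + 1.833 M_Q = 1749
  1.833 M_P + 3.667 M_Q = 1714
Solving the pair gives M_P = 324.5 kN·m and M_Q = 305.2 kN·m (hogging).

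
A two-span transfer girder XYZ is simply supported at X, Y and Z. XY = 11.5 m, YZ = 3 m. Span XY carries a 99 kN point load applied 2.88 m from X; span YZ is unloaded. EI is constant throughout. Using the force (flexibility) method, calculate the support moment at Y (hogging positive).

M_Y = 106 kN·m

Take M_Y as the redundant. Released structure: two simple spans XY and YZ with a hinge at Y.
Rotations at Y on the released spans (each span's end-slope, ×1/EI):
  span XY: point load 99 at a = 2.88: Pab(L + a)/(6LEI) = 512.2/EI
  relative rotation θ_0 = (512.2 + 0)/EI = 512.2/EI
A unit hogging moment at Y produces rotation L₁/(3EI) + L₂/(3EI) = 4.833/EI.
Compatibility: M_Y·(L₁+L₂)/(3EI) = θ_0, giving M_Y = 106 kN·m (hogging).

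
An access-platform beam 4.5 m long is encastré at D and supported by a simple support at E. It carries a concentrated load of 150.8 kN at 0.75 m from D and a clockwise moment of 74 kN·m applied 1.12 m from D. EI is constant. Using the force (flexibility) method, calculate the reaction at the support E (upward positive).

Release the roller at E. Primary structure: cantilever fixed at D.
Free-end deflection of the primary structure under the applied loading (downward +):
  point load 150.8 at a = 0.75: Pa²(3L − a)/(6EI) = 180.3/EI
  clockwise couple 74 at a = 1.12: M₀a(2L − a)/(2EI) = 326.5/EI
  δ_0 = 506.8/EI
Flexibility coefficient — unit upward force at E: δ_{EE} = L³/(3EI) = 30.38/EI.
Compatibility at E: δ_0 − R_E·δ_{EE} = 0, so R_E = 506.8/30.38 = 16.68 kN.

R_E = 16.68 kN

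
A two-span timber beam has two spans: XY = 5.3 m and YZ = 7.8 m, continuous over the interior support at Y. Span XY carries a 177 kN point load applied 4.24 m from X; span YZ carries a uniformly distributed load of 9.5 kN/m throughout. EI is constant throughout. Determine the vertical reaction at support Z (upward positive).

Take M_Y as the redundant. Released structure: two simple spans XY and YZ with a hinge at Y.
End slopes at the hinge Y, treating each span as simply supported:
  span XY: point load 177 at a = 4.24: Pab(L + a)/(6LEI) = 238.7/EI
  span YZ: UDL 9.5: wL³/(24EI) = 187.8/EI
  relative rotation θ_0 = (238.7 + 187.8)/EI = 426.5/EI
A unit hogging moment at Y produces rotation L₁/(3EI) + L₂/(3EI) = 4.367/EI.
Compatibility: M_Y·(L₁+L₂)/(3EI) = θ_0, giving M_Y = 97.67 kN·m (hogging).
Span YZ, ΣM about Z: R_Y^{YZ}·7.8 = 289 + 97.67, so R_Y^{YZ} = 49.57 kN and R_Z = 74.1 − 49.57 = 24.53 kN.

R_Z = 24.53 kN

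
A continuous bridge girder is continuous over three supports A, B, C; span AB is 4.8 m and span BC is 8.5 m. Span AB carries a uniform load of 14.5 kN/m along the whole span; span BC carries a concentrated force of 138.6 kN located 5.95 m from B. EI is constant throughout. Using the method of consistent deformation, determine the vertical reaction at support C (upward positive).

Take M_B as the redundant. Released structure: two simple spans AB and BC with a hinge at B.
Rotations at B on the released spans (each span's end-slope, ×1/EI):
  span AB: UDL 14.5: wL³/(24EI) = 66.82/EI
  span BC: point load 138.6 at a = 5.95: Pab(L + b)/(6LEI) = 455.6/EI
  relative rotation θ_0 = (66.82 + 455.6)/EI = 522.4/EI
A unit hogging moment at B produces rotation L₁/(3EI) + L₂/(3EI) = 4.433/EI.
Slope continuity at B: θ_0 = M_B·4.433/EI, so M_B = 522.4/4.433 = 117.8 kN·m (hogging).
Span BC, ΣM about C: R_B^{BC}·8.5 = 353.4 + 117.8, so R_B^{BC} = 55.44 kN and R_C = 138.6 − 55.44 = 83.16 kN.

R_C = 83.16 kN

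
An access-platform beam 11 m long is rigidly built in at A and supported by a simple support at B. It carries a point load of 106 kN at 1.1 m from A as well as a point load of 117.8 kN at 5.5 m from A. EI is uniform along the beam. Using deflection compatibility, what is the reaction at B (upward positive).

R_B = 38.35 kN

Release the roller at B. Primary structure: cantilever fixed at A.
Downward deflection at the released point B due to the loads:
  point load 106 at a = 1.1: Pa²(3L − a)/(6EI) = 681.9/EI
  point load 117.8 at a = 5.5: Pa²(3L − a)/(6EI) = 16332/EI
  δ_0 = 17014/EI
Tip deflection under a unit load at B: L³/(3EI) = 443.7/EI.
The prop prevents deflection at B: R_B = δ_0/δ_{BB} = 17014/443.7 = 38.35 kN.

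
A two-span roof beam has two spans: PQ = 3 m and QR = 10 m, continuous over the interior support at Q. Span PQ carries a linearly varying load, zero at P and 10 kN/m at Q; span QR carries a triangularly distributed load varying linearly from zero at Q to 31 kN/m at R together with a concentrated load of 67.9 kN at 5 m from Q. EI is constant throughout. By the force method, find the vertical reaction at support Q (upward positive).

R_Q = 198.9 kN

Insert a hinge at Q; M_Q is the redundant, and each span becomes simply supported.
Rotations at Q on the released spans (each span's end-slope, ×1/EI):
  span PQ: triangular load, peak 10: w₀L³/(45EI) = 6/EI
  span QR: triangular load, peak 31: 7w₀L³/(360EI) = 602.8/EI
  span QR: point load 67.9 at a = 5: Pab(L + b)/(6LEI) = 424.4/EI
  relative rotation θ_0 = (6 + 1027)/EI = 1033/EI
A unit hogging moment at Q produces rotation L₁/(3EI) + L₂/(3EI) = 4.333/EI.
Slope continuity at Q: θ_0 = M_Q·4.333/EI, so M_Q = 1033/4.333 = 238.4 kN·m (hogging).
Span PQ, ΣM about P with M_Q applied at Q: R_Q^{PQ}·3 = 30 + 238.4, so R_Q^{PQ} = 89.47 kN and R_P = 15 − 89.47 = -74.47 kN.
Span QR, ΣM about R: R_Q^{QR}·10 = 856.2 + 238.4, so R_Q^{QR} = 109.5 kN and R_R = 222.9 − 109.5 = 113.4 kN.
R_Q = 89.47 + 109.5 = 198.9 kN.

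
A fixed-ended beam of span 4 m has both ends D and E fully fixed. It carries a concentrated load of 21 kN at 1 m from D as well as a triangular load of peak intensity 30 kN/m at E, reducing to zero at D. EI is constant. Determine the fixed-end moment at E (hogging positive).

Release both end moments; the primary structure is a simply-supported span DE with redundants M_D and M_E.
Simple-span end rotations at D and E under the given loads:
  at D: point load 21 at a = 1: Pab(L + b)/(6LEI) = 18.38/EI
  at E: point load 21 at a = 1: Pab(L + a)/(6LEI) = 13.12/EI
  at D: triangular load, peak 30: 7w₀L³/(360EI) = 37.33/EI
  at E: triangular load, peak 30: w₀L³/(45EI) = 42.67/EI
  θ_D0 = 55.71/EI,  θ_E0 = 55.79/EI
Flexibility coefficients: a unit moment at one end gives L/(3EI) there and L/(6EI) at the far end, so f₁₁ = f₂₂ = 1.333/EI and f₁₂ = f₂₁ = 0.6667/EI.
Compatibility — zero rotation at each built-in end:
  1.333 M_D + 0.6667 M_E = 55.71
  0.6667 M_D + 1.333 M_E = 55.79
Solving the pair gives M_D = 27.81 kN·m and M_E = 27.94 kN·m (hogging).

M_E = 27.94 kN·m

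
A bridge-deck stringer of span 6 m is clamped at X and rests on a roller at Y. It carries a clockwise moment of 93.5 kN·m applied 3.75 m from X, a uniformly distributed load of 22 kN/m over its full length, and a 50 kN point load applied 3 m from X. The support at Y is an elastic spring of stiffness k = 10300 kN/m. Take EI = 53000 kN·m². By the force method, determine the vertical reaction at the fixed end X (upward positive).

R_X = 102.5 kN

Release the roller at Y. Primary structure: cantilever fixed at X.
Deflection at Y on the released cantilever, summing each load's contribution:
  clockwise couple 93.5 at a = 3.75: M₀a(2L − a)/(2EI) = 1446/EI
  UDL 22: wL⁴/(8EI) = 3564/EI
  point load 50 at a = 3: Pa²(3L − a)/(6EI) = 1125/EI
  δ_0 = 6135/EI
Flexibility coefficient — unit upward force at Y: δ_{YY} = L³/(3EI) = 72/EI.
With EI = 53000 kN·m²: δ_0 = 0.11576 m and δ_{YY} = 0.001358 m/kN.
Compatibility — the spring shortens by R_Y/k under the reaction it provides: δ_0 − R_Y·δ_{YY} = R_Y/k. With 1/k = 0.000097 m/kN, R_Y = δ_0 / (δ_{YY} + 1/k) = 0.11576 / (0.001358 + 0.000097) = 79.53 kN.
Vertical equilibrium: R_X = ΣP − R_Y = 182 − 79.53 = 102.5 kN.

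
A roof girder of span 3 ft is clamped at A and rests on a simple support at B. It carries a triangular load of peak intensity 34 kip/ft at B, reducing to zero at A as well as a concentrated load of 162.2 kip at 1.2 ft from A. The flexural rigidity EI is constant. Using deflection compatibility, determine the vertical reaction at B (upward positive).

Choose R_B as the redundant. The primary structure is the cantilever fixed at A.
Primary-structure tip deflection at B by superposition:
  triangular load, peak 34 at the free end: 11w₀L⁴/(120EI) = 252.4/EI
  point load 162.2 at a = 1.2: Pa²(3L − a)/(6EI) = 303.6/EI
  δ_0 = 556.1/EI
Flexibility coefficient — unit upward force at B: δ_{BB} = L³/(3EI) = 9/EI.
The prop prevents deflection at B: R_B = δ_0/δ_{BB} = 556.1/9 = 61.79 kip.

R_B = 61.79 kip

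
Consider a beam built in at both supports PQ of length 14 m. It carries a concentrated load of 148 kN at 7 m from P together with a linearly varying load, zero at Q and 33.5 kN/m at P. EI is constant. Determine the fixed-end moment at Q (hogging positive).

Release both end moments; the primary structure is a simply-supported span PQ with redundants M_P and M_Q.
On the primary (simply-supported) span, the end slopes from the loading are:
  at P: point load 148 at a = 7: Pab(L + b)/(6LEI) = 1813/EI
  at Q: point load 148 at a = 7: Pab(L + a)/(6LEI) = 1813/EI
  at P: triangular load, peak 33.5: w₀L³/(45EI) = 2043/EI
  at Q: triangular load, peak 33.5: 7w₀L³/(360EI) = 1787/EI
  θ_P0 = 3856/EI,  θ_Q0 = 3600/EI
Flexibility coefficients: a unit moment at one end gives L/(3EI) there and L/(6EI) at the far end, so f₁₁ = f₂₂ = 4.667/EI and f₁₂ = f₂₁ = 2.333/EI.
Compatibility — zero rotation at each built-in end:
  4.667 M_P + 2.333 M_Q = 3856
  2.333 M_P + 4.667 M_Q = 3600
Solving the pair gives M_P = 587.3 kN·m and M_Q = 477.9 kN·m (hogging).

M_Q = 477.9 kN·m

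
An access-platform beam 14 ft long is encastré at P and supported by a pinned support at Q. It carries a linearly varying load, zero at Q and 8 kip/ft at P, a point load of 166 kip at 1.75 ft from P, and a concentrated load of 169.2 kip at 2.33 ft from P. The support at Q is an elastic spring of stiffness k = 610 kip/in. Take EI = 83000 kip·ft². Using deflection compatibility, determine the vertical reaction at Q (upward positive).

R_Q = 21.3 kip

Choose R_Q as the redundant. The primary structure is the cantilever fixed at P.
Primary-structure tip deflection at Q by superposition:
  triangular load, peak 8 at the fixed end: w₀L⁴/(30EI) = 10244/EI
  point load 166 at a = 1.75: Pa²(3L − a)/(6EI) = 3410/EI
  point load 169.2 at a = 2.33: Pa²(3L − a)/(6EI) = 6073/EI
  δ_0 = 19728/EI
Flexibility coefficient — unit upward force at Q: δ_{QQ} = L³/(3EI) = 914.7/EI.
With EI = 83000 kip·ft²: δ_0 = 0.23769 ft and δ_{QQ} = 0.01102 ft/kip.
Compatibility — the spring shortens by R_Q/k under the reaction it provides: δ_0 − R_Q·δ_{QQ} = R_Q/k. With 1/k = 1/(610×12) ft/kip = 0.000137 ft/kip, R_Q = δ_0 / (δ_{QQ} + 1/k) = 0.23769 / (0.01102 + 0.000137) = 21.3 kip.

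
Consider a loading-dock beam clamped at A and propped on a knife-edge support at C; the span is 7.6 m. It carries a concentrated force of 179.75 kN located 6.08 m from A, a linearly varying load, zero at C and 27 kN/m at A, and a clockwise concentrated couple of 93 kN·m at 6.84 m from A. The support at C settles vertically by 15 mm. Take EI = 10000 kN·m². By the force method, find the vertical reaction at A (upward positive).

R_A = 118.1 kN

Remove the prop at C; the released (primary) structure is a cantilever built in at A.
Deflection at C on the released cantilever, summing each load's contribution:
  point load 179.75 at a = 6.08: Pa²(3L − a)/(6EI) = 18517/EI
  triangular load, peak 27 at the fixed end: w₀L⁴/(30EI) = 3003/EI
  clockwise couple 93 at a = 6.84: M₀a(2L − a)/(2EI) = 2659/EI
  δ_0 = 24178/EI
Tip deflection under a unit load at C: L³/(3EI) = 146.3/EI.
With EI = 10000 kN·m²: δ_0 = 2.4178 m and δ_{CC} = 0.014633 m/kN.
Compatibility — the beam at C must follow the support down by 0.015 m: δ_0 − R_C·δ_{CC} = 0.015, so R_C = (2.4178 − 0.015)/0.014633 = 164.2 kN.
Vertical equilibrium: R_A = ΣP − R_C = 282.4 − 164.2 = 118.1 kN.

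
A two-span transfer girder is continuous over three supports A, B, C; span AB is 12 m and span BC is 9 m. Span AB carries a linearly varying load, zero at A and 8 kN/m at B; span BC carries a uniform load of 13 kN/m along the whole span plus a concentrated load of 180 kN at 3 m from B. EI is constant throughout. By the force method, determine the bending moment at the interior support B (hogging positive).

Insert a hinge at B; M_B is the redundant, and each span becomes simply supported.
Discontinuity in slope at B on the released structure — sum the simple-span end rotations:
  span AB: triangular load, peak 8: w₀L³/(45EI) = 307.2/EI
  span BC: UDL 13: wL³/(24EI) = 394.9/EI
  span BC: point load 180 at a = 3: Pab(L + b)/(6LEI) = 900/EI
  relative rotation θ_0 = (307.2 + 1295)/EI = 1602/EI
A unit hogging moment at B produces rotation L₁/(3EI) + L₂/(3EI) = 7/EI.
Compatibility: M_B·(L₁+L₂)/(3EI) = θ_0, giving M_B = 228.9 kN·m (hogging).

M_B = 228.9 kN·m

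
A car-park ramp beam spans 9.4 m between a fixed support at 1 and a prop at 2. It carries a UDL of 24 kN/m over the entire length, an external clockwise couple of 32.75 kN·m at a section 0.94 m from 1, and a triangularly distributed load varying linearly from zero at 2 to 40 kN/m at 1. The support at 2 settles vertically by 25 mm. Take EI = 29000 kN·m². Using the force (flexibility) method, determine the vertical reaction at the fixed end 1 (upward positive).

R_1 = 293 kN

Release the roller at 2. Primary structure: cantilever fixed at 1.
Primary-structure tip deflection at 2 by superposition:
  UDL 24: wL⁴/(8EI) = 23422/EI
  clockwise couple 32.75 at a = 0.94: M₀a(2L − a)/(2EI) = 274.9/EI
  triangular load, peak 40 at the fixed end: w₀L⁴/(30EI) = 10410/EI
  δ_0 = 34107/EI
Tip deflection under a unit load at 2: L³/(3EI) = 276.9/EI.
With EI = 29000 kN·m²: δ_0 = 1.1761 m and δ_{22} = 0.009547 m/kN.
Compatibility — the beam at 2 must follow the support down by 0.025 m: δ_0 − R_2·δ_{22} = 0.025, so R_2 = (1.1761 − 0.025)/0.009547 = 120.6 kN.
Vertical equilibrium: R_1 = ΣP − R_2 = 413.6 − 120.6 = 293 kN.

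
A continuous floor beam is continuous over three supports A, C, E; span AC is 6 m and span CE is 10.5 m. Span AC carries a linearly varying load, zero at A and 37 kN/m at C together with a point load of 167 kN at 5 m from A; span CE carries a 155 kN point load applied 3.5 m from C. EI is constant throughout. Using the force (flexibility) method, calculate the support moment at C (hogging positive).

M_C = 270.5 kN·m

Insert a hinge at C; M_C is the redundant, and each span becomes simply supported.
Discontinuity in slope at C on the released structure — sum the simple-span end rotations:
  span AC: triangular load, peak 37: w₀L³/(45EI) = 177.6/EI
  span AC: point load 167 at a = 5: Pab(L + a)/(6LEI) = 255.1/EI
  span CE: point load 155 at a = 3.5: Pab(L + b)/(6LEI) = 1055/EI
  relative rotation θ_0 = (432.7 + 1055)/EI = 1488/EI
A unit hogging moment at C produces rotation L₁/(3EI) + L₂/(3EI) = 5.5/EI.
Slope continuity at C: θ_0 = M_C·5.5/EI, so M_C = 1488/5.5 = 270.5 kN·m (hogging).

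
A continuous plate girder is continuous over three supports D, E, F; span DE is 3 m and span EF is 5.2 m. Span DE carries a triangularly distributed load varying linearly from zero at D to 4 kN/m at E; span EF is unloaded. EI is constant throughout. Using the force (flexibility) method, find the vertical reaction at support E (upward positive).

R_E = 4.462 kN

Take M_E as the redundant. Released structure: two simple spans DE and EF with a hinge at E.
Discontinuity in slope at E on the released structure — sum the simple-span end rotations:
  span DE: triangular load, peak 4: w₀L³/(45EI) = 2.4/EI
  relative rotation θ_0 = (2.4 + 0)/EI = 2.4/EI
A unit hogging moment at E produces rotation L₁/(3EI) + L₂/(3EI) = 2.733/EI.
Slope continuity at E: θ_0 = M_E·2.733/EI, so M_E = 2.4/2.733 = 0.878 kN·m (hogging).
Span DE, ΣM about D with M_E applied at E: R_E^{DE}·3 = 12 + 0.878, so R_E^{DE} = 4.293 kN and R_D = 6 − 4.293 = 1.707 kN.
Span EF, ΣM about F: R_E^{EF}·5.2 = 0 + 0.878, so R_E^{EF} = 0.1689 kN and R_F = 0 − 0.1689 = -0.1689 kN.
R_E = 4.293 + 0.1689 = 4.462 kN.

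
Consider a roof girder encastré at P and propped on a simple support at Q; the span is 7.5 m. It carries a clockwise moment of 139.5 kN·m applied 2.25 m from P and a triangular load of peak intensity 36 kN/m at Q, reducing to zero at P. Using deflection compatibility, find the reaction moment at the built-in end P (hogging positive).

M_P = 150.9 kN·m

Choose R_Q as the redundant. The primary structure is the cantilever fixed at P.
Downward deflection at the released point Q due to the loads:
  clockwise couple 139.5 at a = 2.25: M₀a(2L − a)/(2EI) = 2001/EI
  triangular load, peak 36 at the free end: 11w₀L⁴/(120EI) = 10441/EI
  δ_0 = 12442/EI
Tip deflection under a unit load at Q: L³/(3EI) = 140.6/EI.
Compatibility at Q: δ_0 − R_Q·δ_{QQ} = 0, so R_Q = 12442/140.6 = 88.48 kN.
Moment equilibrium about P: M_P = Σ(load moments about P) − R_Q·L = 814.5 − 88.48×7.5 = 150.9 kN·m.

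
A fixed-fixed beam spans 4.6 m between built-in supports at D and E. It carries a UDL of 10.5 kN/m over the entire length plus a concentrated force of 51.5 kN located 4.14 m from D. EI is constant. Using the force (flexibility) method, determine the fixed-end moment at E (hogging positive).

M_E = 37.7 kN·m

Release both end moments; the primary structure is a simply-supported span DE with redundants M_D and M_E.
Simple-span end rotations at D and E under the given loads:
  at D: UDL 10.5: wL³/(24EI) = 42.58/EI
  at E: UDL 10.5: wL³/(24EI) = 42.58/EI
  at D: point load 51.5 at a = 4.14: Pab(L + b)/(6LEI) = 17.98/EI
  at E: point load 51.5 at a = 4.14: Pab(L + a)/(6LEI) = 31.06/EI
  θ_D0 = 60.57/EI,  θ_E0 = 73.64/EI
Flexibility coefficients: a unit moment at one end gives L/(3EI) there and L/(6EI) at the far end, so f₁₁ = f₂₂ = 1.533/EI and f₁₂ = f₂₁ = 0.7667/EI.
Compatibility — zero rotation at each built-in end:
  1.533 M_D + 0.7667 M_E = 60.57
  0.7667 M_D + 1.533 M_E = 73.64
Solving the pair gives M_D = 20.65 kN·m and M_E = 37.7 kN·m (hogging).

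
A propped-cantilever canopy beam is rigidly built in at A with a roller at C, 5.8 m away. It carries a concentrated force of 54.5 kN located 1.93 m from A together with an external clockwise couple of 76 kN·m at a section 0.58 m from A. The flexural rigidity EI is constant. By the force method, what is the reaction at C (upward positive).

Remove the prop at C; the released (primary) structure is a cantilever built in at A.
Free-end deflection of the primary structure under the applied loading (downward +):
  point load 54.5 at a = 1.93: Pa²(3L − a)/(6EI) = 523.4/EI
  clockwise couple 76 at a = 0.58: M₀a(2L − a)/(2EI) = 242.9/EI
  δ_0 = 766.3/EI
Flexibility coefficient — unit upward force at C: δ_{CC} = L³/(3EI) = 65.04/EI.
The prop prevents deflection at C: R_C = δ_0/δ_{CC} = 766.3/65.04 = 11.78 kN.

R_C = 11.78 kN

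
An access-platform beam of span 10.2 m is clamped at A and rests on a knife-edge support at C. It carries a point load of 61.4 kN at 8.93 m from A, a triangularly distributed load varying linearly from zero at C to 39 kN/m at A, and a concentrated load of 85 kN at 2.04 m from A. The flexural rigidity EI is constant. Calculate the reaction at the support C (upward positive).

R_C = 94.53 kN

Release the roller at C. Primary structure: cantilever fixed at A.
Deflection at C on the released cantilever, summing each load's contribution:
  point load 61.4 at a = 8.93: Pa²(3L − a)/(6EI) = 17684/EI
  triangular load, peak 39 at the fixed end: w₀L⁴/(30EI) = 14072/EI
  point load 85 at a = 2.04: Pa²(3L − a)/(6EI) = 1684/EI
  δ_0 = 33439/EI
Tip deflection under a unit load at C: L³/(3EI) = 353.7/EI.
The prop prevents deflection at C: R_C = δ_0/δ_{CC} = 33439/353.7 = 94.53 kN.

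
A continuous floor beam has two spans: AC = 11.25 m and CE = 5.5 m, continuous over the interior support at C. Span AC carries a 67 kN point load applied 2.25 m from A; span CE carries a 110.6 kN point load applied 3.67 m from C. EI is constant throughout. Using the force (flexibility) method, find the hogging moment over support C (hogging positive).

M_C = 78.15 kN·m

Take M_C as the redundant. Released structure: two simple spans AC and CE with a hinge at C.
Rotations at C on the released spans (each span's end-slope, ×1/EI):
  span AC: point load 67 at a = 2.25: Pab(L + a)/(6LEI) = 271.4/EI
  span CE: point load 110.6 at a = 3.67: Pab(L + b)/(6LEI) = 165/EI
  relative rotation θ_0 = (271.4 + 165)/EI = 436.3/EI
A unit hogging moment at C produces rotation L₁/(3EI) + L₂/(3EI) = 5.583/EI.
Compatibility: M_C·(L₁+L₂)/(3EI) = θ_0, giving M_C = 78.15 kN·m (hogging).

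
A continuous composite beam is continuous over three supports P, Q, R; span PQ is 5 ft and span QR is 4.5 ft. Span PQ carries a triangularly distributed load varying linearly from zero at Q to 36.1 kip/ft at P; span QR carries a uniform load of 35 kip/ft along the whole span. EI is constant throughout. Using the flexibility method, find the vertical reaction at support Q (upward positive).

Take M_Q as the redundant. Released structure: two simple spans PQ and QR with a hinge at Q.
Rotations at Q on the released spans (each span's end-slope, ×1/EI):
  span PQ: triangular load, peak 36.1: 7w₀L³/(360EI) = 87.74/EI
  span QR: UDL 35: wL³/(24EI) = 132.9/EI
  relative rotation θ_0 = (87.74 + 132.9)/EI = 220.6/EI
A unit hogging moment at Q produces rotation L₁/(3EI) + L₂/(3EI) = 3.167/EI.
Compatibility: M_Q·(L₁+L₂)/(3EI) = θ_0, giving M_Q = 69.67 kip·ft (hogging).
Span PQ, ΣM about P with M_Q applied at Q: R_Q^{PQ}·5 = 150.4 + 69.67, so R_Q^{PQ} = 44.02 kip and R_P = 90.25 − 44.02 = 46.23 kip.
Span QR, ΣM about R: R_Q^{QR}·4.5 = 354.4 + 69.67, so R_Q^{QR} = 94.23 kip and R_R = 157.5 − 94.23 = 63.27 kip.
R_Q = 44.02 + 94.23 = 138.3 kip.

R_Q = 138.3 kip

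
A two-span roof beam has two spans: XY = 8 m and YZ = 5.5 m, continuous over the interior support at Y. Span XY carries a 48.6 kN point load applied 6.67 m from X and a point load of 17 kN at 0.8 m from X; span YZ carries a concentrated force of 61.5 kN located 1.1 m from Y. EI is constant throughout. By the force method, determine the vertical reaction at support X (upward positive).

R_X = 16.74 kN

Insert a hinge at Y; M_Y is the redundant, and each span becomes simply supported.
End slopes at the hinge Y, treating each span as simply supported:
  span XY: point load 48.6 at a = 6.67: Pab(L + a)/(6LEI) = 131.8/EI
  span XY: point load 17 at a = 0.8: Pab(L + a)/(6LEI) = 17.95/EI
  span YZ: point load 61.5 at a = 1.1: Pab(L + b)/(6LEI) = 89.3/EI
  relative rotation θ_0 = (149.7 + 89.3)/EI = 239/EI
A unit hogging moment at Y produces rotation L₁/(3EI) + L₂/(3EI) = 4.5/EI.
Slope continuity at Y: θ_0 = M_Y·4.5/EI, so M_Y = 239/4.5 = 53.11 kN·m (hogging).
Span XY, ΣM about X with M_Y applied at Y: R_Y^{XY}·8 = 337.8 + 53.11, so R_Y^{XY} = 48.86 kN and R_X = 65.6 − 48.86 = 16.74 kN.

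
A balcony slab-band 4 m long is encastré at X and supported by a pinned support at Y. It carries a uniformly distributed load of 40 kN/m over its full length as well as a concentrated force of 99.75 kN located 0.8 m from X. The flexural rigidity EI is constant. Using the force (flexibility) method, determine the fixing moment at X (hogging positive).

M_X = 137.5 kN·m

Take the reaction at Y as the redundant and release it; the primary structure is a cantilever fixed at X.
Deflection at Y on the released cantilever, summing each load's contribution:
  UDL 40: wL⁴/(8EI) = 1280/EI
  point load 99.75 at a = 0.8: Pa²(3L − a)/(6EI) = 119.2/EI
  δ_0 = 1399/EI
Flexibility coefficient — unit upward force at Y: δ_{YY} = L³/(3EI) = 21.33/EI.
The prop prevents deflection at Y: R_Y = δ_0/δ_{YY} = 1399/21.33 = 65.59 kN.
Moment equilibrium about X: M_X = Σ(load moments about X) − R_Y·L = 399.8 − 65.59×4 = 137.5 kN·m.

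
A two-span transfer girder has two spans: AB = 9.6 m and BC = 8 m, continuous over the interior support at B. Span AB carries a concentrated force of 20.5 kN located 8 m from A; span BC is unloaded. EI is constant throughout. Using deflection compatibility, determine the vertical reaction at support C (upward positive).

R_C = -1.708 kN

Release continuity at B by inserting a hinge; the redundant is the internal moment M_B. The primary structure is two simply-supported spans AB and BC.
End slopes at the hinge B, treating each span as simply supported:
  span AB: point load 20.5 at a = 8: Pab(L + a)/(6LEI) = 80.18/EI
  relative rotation θ_0 = (80.18 + 0)/EI = 80.18/EI
A unit hogging moment at B produces rotation L₁/(3EI) + L₂/(3EI) = 5.867/EI.
Slope continuity at B: θ_0 = M_B·5.867/EI, so M_B = 80.18/5.867 = 13.67 kN·m (hogging).
Span BC, ΣM about C: R_B^{BC}·8 = 0 + 13.67, so R_B^{BC} = 1.708 kN and R_C = 0 − 1.708 = -1.708 kN.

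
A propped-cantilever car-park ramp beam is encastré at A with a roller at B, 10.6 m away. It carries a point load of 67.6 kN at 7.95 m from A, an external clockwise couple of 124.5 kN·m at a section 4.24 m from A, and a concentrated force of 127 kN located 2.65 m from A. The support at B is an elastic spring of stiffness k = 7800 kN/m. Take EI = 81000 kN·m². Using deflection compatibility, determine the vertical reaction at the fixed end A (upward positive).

R_A = 131.3 kN

Take the reaction at B as the redundant and release it; the primary structure is a cantilever fixed at A.
Primary-structure tip deflection at B by superposition:
  point load 67.6 at a = 7.95: Pa²(3L − a)/(6EI) = 16983/EI
  clockwise couple 124.5 at a = 4.24: M₀a(2L − a)/(2EI) = 4476/EI
  point load 127 at a = 2.65: Pa²(3L − a)/(6EI) = 4333/EI
  δ_0 = 25793/EI
Tip deflection under a unit load at B: L³/(3EI) = 397/EI.
With EI = 81000 kN·m²: δ_0 = 0.31843 m and δ_{BB} = 0.004901 m/kN.
Compatibility — the spring shortens by R_B/k under the reaction it provides: δ_0 − R_B·δ_{BB} = R_B/k. With 1/k = 0.000128 m/kN, R_B = δ_0 / (δ_{BB} + 1/k) = 0.31843 / (0.004901 + 0.000128) = 63.31 kN.
Vertical equilibrium: R_A = ΣP − R_B = 194.6 − 63.31 = 131.3 kN.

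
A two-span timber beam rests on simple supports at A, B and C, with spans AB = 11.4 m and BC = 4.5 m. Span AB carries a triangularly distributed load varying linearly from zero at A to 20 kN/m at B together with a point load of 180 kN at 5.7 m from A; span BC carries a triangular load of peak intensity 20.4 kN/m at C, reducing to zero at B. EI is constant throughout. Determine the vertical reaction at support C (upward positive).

R_C = -59.83 kN

Insert a hinge at B; M_B is the redundant, and each span becomes simply supported.
Discontinuity in slope at B on the released structure — sum the simple-span end rotations:
  span AB: triangular load, peak 20: w₀L³/(45EI) = 658.5/EI
  span AB: point load 180 at a = 5.7: Pab(L + a)/(6LEI) = 1462/EI
  span BC: triangular load, peak 20.4: 7w₀L³/(360EI) = 36.15/EI
  relative rotation θ_0 = (2121 + 36.15)/EI = 2157/EI
A unit hogging moment at B produces rotation L₁/(3EI) + L₂/(3EI) = 5.3/EI.
Compatibility: M_B·(L₁+L₂)/(3EI) = θ_0, giving M_B = 406.9 kN·m (hogging).
Span BC, ΣM about C: R_B^{BC}·4.5 = 68.85 + 406.9, so R_B^{BC} = 105.7 kN and R_C = 45.9 − 105.7 = -59.83 kN.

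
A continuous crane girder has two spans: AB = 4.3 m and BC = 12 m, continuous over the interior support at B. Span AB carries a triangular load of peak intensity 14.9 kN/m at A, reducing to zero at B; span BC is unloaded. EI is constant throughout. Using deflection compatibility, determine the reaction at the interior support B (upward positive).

R_B = 12.02 kN

Release continuity at B by inserting a hinge; the redundant is the internal moment M_B. The primary structure is two simply-supported spans AB and BC.
Discontinuity in slope at B on the released structure — sum the simple-span end rotations:
  span AB: triangular load, peak 14.9: 7w₀L³/(360EI) = 23.03/EI
  relative rotation θ_0 = (23.03 + 0)/EI = 23.03/EI
A unit hogging moment at B produces rotation L₁/(3EI) + L₂/(3EI) = 5.433/EI.
Compatibility: M_B·(L₁+L₂)/(3EI) = θ_0, giving M_B = 4.24 kN·m (hogging).
Span AB, ΣM about A with M_B applied at B: R_B^{AB}·4.3 = 45.92 + 4.24, so R_B^{AB} = 11.66 kN and R_A = 32.03 − 11.66 = 20.37 kN.
Span BC, ΣM about C: R_B^{BC}·12 = 0 + 4.24, so R_B^{BC} = 0.3533 kN and R_C = 0 − 0.3533 = -0.3533 kN.
R_B = 11.66 + 0.3533 = 12.02 kN.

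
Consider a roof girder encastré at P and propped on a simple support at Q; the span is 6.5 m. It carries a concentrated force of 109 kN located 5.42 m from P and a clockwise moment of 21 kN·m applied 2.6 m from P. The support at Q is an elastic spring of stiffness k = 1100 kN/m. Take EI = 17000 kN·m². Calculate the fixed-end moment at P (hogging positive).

M_P = 138.1 kN·m

Remove the prop at Q; the released (primary) structure is a cantilever built in at P.
Free-end deflection of the primary structure under the applied loading (downward +):
  point load 109 at a = 5.42: Pa²(3L − a)/(6EI) = 7514/EI
  clockwise couple 21 at a = 2.6: M₀a(2L − a)/(2EI) = 283.9/EI
  δ_0 = 7798/EI
Tip deflection under a unit load at Q: L³/(3EI) = 91.54/EI.
With EI = 17000 kN·m²: δ_0 = 0.45871 m and δ_{QQ} = 0.005385 m/kN.
Compatibility — the spring shortens by R_Q/k under the reaction it provides: δ_0 − R_Q·δ_{QQ} = R_Q/k. With 1/k = 0.000909 m/kN, R_Q = δ_0 / (δ_{QQ} + 1/k) = 0.45871 / (0.005385 + 0.000909) = 72.88 kN.
Moment equilibrium about P: M_P = Σ(load moments about P) − R_Q·L = 611.8 − 72.88×6.5 = 138.1 kN·m.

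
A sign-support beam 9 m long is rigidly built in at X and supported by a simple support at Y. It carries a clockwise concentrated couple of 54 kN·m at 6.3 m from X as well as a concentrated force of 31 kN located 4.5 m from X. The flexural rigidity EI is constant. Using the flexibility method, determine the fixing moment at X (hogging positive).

M_X = 32.6 kN·m

Remove the prop at Y; the released (primary) structure is a cantilever built in at X.
Downward deflection at the released point Y due to the loads:
  clockwise couple 54 at a = 6.3: M₀a(2L − a)/(2EI) = 1990/EI
  point load 31 at a = 4.5: Pa²(3L − a)/(6EI) = 2354/EI
  δ_0 = 4344/EI
Flexibility coefficient — unit upward force at Y: δ_{YY} = L³/(3EI) = 243/EI.
The prop prevents deflection at Y: R_Y = δ_0/δ_{YY} = 4344/243 = 17.88 kN.
Moment equilibrium about X: M_X = Σ(load moments about X) − R_Y·L = 193.5 − 17.88×9 = 32.6 kN·m.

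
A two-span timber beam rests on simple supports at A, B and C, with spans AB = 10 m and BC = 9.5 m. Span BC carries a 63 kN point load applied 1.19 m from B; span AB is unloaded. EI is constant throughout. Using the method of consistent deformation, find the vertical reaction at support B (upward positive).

Take M_B as the redundant. Released structure: two simple spans AB and BC with a hinge at B.
End slopes at the hinge B, treating each span as simply supported:
  span BC: point load 63 at a = 1.19: Pab(L + b)/(6LEI) = 194.7/EI
  relative rotation θ_0 = (0 + 194.7)/EI = 194.7/EI
A unit hogging moment at B produces rotation L₁/(3EI) + L₂/(3EI) = 6.5/EI.
Compatibility: M_B·(L₁+L₂)/(3EI) = θ_0, giving M_B = 29.95 kN·m (hogging).
Span AB, ΣM about A with M_B applied at B: R_B^{AB}·10 = 0 + 29.95, so R_B^{AB} = 2.995 kN and R_A = 0 − 2.995 = -2.995 kN.
Span BC, ΣM about C: R_B^{BC}·9.5 = 523.5 + 29.95, so R_B^{BC} = 58.26 kN and R_C = 63 − 58.26 = 4.739 kN.
R_B = 2.995 + 58.26 = 61.26 kN.

R_B = 61.26 kN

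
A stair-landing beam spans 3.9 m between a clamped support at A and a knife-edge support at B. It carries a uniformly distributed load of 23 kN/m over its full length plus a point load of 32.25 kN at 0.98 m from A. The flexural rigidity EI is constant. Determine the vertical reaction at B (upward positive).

R_B = 36.44 kN

Take the reaction at B as the redundant and release it; the primary structure is a cantilever fixed at A.
Primary-structure tip deflection at B by superposition:
  UDL 23: wL⁴/(8EI) = 665.1/EI
  point load 32.25 at a = 0.98: Pa²(3L − a)/(6EI) = 55.34/EI
  δ_0 = 720.5/EI
Flexibility coefficient — unit upward force at B: δ_{BB} = L³/(3EI) = 19.77/EI.
Compatibility at B: δ_0 − R_B·δ_{BB} = 0, so R_B = 720.5/19.77 = 36.44 kN.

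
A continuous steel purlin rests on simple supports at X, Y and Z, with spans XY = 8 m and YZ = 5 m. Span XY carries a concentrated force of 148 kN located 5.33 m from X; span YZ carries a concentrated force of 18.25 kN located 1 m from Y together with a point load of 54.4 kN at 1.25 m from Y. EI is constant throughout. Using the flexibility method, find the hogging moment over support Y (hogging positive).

Release continuity at Y by inserting a hinge; the redundant is the internal moment M_Y. The primary structure is two simply-supported spans XY and YZ.
End slopes at the hinge Y, treating each span as simply supported:
  span XY: point load 148 at a = 5.33: Pab(L + a)/(6LEI) = 584.9/EI
  span YZ: point load 18.25 at a = 1: Pab(L + b)/(6LEI) = 21.9/EI
  span YZ: point load 54.4 at a = 1.25: Pab(L + b)/(6LEI) = 74.38/EI
  relative rotation θ_0 = (584.9 + 96.28)/EI = 681.2/EI
A unit hogging moment at Y produces rotation L₁/(3EI) + L₂/(3EI) = 4.333/EI.
Compatibility: M_Y·(L₁+L₂)/(3EI) = θ_0, giving M_Y = 157.2 kN·m (hogging).

M_Y = 157.2 kN·m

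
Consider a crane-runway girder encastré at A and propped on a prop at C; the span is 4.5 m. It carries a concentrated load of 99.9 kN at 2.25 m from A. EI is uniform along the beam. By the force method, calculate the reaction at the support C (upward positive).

Release the roller at C. Primary structure: cantilever fixed at A.
Free-end deflection of the primary structure under the applied loading (downward +):
  point load 99.9 at a = 2.25: Pa²(3L − a)/(6EI) = 948.3/EI
Tip deflection under a unit load at C: L³/(3EI) = 30.38/EI.
The prop prevents deflection at C: R_C = δ_0/δ_{CC} = 948.3/30.38 = 31.22 kN.

R_C = 31.22 kN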